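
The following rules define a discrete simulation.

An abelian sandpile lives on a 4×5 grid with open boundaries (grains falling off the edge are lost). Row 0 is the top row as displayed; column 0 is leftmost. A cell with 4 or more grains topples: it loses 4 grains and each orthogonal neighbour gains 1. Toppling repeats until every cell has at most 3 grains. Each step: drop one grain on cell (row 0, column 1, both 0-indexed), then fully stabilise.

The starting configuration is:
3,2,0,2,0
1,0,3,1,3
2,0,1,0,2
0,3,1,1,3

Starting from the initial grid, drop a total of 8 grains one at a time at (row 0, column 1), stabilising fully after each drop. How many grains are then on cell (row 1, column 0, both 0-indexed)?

2

gen 0: 3,2,0,2,0
1,0,3,1,3
2,0,1,0,2
0,3,1,1,3
gen 1: 3,3,0,2,0
1,0,3,1,3
2,0,1,0,2
0,3,1,1,3
gen 2: 0,1,1,2,0
2,1,3,1,3
2,0,1,0,2
0,3,1,1,3
gen 3: 0,2,1,2,0
2,1,3,1,3
2,0,1,0,2
0,3,1,1,3
gen 4: 0,3,1,2,0
2,1,3,1,3
2,0,1,0,2
0,3,1,1,3
gen 5: 1,0,2,2,0
2,2,3,1,3
2,0,1,0,2
0,3,1,1,3
gen 6: 1,1,2,2,0
2,2,3,1,3
2,0,1,0,2
0,3,1,1,3
gen 7: 1,2,2,2,0
2,2,3,1,3
2,0,1,0,2
0,3,1,1,3
gen 8: 1,3,2,2,0
2,2,3,1,3
2,0,1,0,2
0,3,1,1,3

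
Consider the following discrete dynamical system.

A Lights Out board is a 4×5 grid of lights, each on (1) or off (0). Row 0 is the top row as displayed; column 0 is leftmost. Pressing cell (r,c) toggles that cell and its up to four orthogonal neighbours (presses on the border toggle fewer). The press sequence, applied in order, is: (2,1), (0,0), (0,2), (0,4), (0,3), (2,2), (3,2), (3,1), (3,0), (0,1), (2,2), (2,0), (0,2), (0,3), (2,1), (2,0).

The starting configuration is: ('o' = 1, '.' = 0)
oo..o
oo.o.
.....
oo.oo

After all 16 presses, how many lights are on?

gen 0: oo..o
oo.o.
.....
oo.oo
gen 1: oo..o
o..o.
ooo..
o..oo
gen 2: ....o
...o.
ooo..
o..oo
gen 3: .oooo
..oo.
ooo..
o..oo
gen 4: .oo..
..ooo
ooo..
o..oo
gen 5: .o.oo
..o.o
ooo..
o..oo
gen 6: .o.oo
....o
o..o.
o.ooo
gen 7: .o.oo
....o
o.oo.
oo..o
gen 8: .o.oo
....o
oooo.
..o.o
gen 9: .o.oo
....o
.ooo.
ooo.o
gen 10: o.ooo
.o..o
.ooo.
ooo.o
gen 11: o.ooo
.oo.o
.....
oo..o
gen 12: o.ooo
ooo.o
oo...
.o..o
gen 13: oo..o
oo..o
oo...
.o..o
gen 14: oooo.
oo.oo
oo...
.o..o
gen 15: oooo.
o..oo
..o..
....o
gen 16: oooo.
...oo
ooo..
o...o

11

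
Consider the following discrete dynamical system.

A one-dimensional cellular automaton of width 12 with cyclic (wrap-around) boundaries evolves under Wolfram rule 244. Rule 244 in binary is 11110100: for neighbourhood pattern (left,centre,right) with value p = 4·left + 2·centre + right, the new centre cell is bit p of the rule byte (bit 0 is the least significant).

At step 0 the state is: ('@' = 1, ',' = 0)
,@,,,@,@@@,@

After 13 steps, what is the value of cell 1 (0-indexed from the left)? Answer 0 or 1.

[0] ,@,,,@,@@@,@
[1] @@@,,@@,@@@@
[2] @@@@,,@@,@@@
[3] @@@@@,,@@,@@
[4] @@@@@@,,@@,@
[5] @@@@@@@,,@@,
[6] ,@@@@@@@,,@@
[7] @,@@@@@@@,,@
[8] @@,@@@@@@@,,
[9] ,@@,@@@@@@@,
[10] ,,@@,@@@@@@@
[11] @,,@@,@@@@@@
[12] @@,,@@,@@@@@
[13] @@@,,@@,@@@@

1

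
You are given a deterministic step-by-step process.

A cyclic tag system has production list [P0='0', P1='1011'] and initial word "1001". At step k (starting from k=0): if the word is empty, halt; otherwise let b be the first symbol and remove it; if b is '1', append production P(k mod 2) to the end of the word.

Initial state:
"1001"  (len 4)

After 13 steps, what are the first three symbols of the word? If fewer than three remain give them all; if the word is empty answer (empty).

t=0: "1001"  (len 4)
t=1: "0010"  (len 4)
t=2: "010"  (len 3)
t=3: "10"  (len 2)
t=4: "01011"  (len 5)
t=5: "1011"  (len 4)
t=6: "0111011"  (len 7)
t=7: "111011"  (len 6)
t=8: "110111011"  (len 9)
t=9: "101110110"  (len 9)
t=10: "011101101011"  (len 12)
t=11: "11101101011"  (len 11)
t=12: "11011010111011"  (len 14)
t=13: "10110101110110"  (len 14)

101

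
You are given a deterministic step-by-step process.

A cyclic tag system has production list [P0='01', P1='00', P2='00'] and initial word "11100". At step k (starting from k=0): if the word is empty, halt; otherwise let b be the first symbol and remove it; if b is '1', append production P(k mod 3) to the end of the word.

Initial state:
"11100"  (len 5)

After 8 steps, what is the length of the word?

k=0  "11100"  (len 5)
k=1  "110001"  (len 6)
k=2  "1000100"  (len 7)
k=3  "00010000"  (len 8)
k=4  "0010000"  (len 7)
k=5  "010000"  (len 6)
k=6  "10000"  (len 5)
k=7  "000001"  (len 6)
k=8  "00001"  (len 5)

5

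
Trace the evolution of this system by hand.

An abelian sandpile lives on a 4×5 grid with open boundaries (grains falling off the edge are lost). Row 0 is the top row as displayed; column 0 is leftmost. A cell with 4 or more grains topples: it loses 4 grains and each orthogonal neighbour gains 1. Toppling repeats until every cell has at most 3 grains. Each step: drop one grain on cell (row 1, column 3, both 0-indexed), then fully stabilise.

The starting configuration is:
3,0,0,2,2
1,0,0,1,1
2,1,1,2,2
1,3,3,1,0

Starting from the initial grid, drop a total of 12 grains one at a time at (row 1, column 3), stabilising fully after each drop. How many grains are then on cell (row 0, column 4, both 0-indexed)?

0

step 0: 3,0,0,2,2
1,0,0,1,1
2,1,1,2,2
1,3,3,1,0
step 1: 3,0,0,2,2
1,0,0,2,1
2,1,1,2,2
1,3,3,1,0
step 2: 3,0,0,2,2
1,0,0,3,1
2,1,1,2,2
1,3,3,1,0
step 3: 3,0,0,3,2
1,0,1,0,2
2,1,1,3,2
1,3,3,1,0
step 4: 3,0,0,3,2
1,0,1,1,2
2,1,1,3,2
1,3,3,1,0
step 5: 3,0,0,3,2
1,0,1,2,2
2,1,1,3,2
1,3,3,1,0
step 6: 3,0,0,3,2
1,0,1,3,2
2,1,1,3,2
1,3,3,1,0
step 7: 3,0,1,0,3
1,0,2,2,3
2,1,2,0,3
1,3,3,2,0
step 8: 3,0,1,0,3
1,0,2,3,3
2,1,2,0,3
1,3,3,2,0
step 9: 3,0,1,2,0
1,0,3,1,2
2,1,2,2,0
1,3,3,2,1
step 10: 3,0,1,2,0
1,0,3,2,2
2,1,2,2,0
1,3,3,2,1
step 11: 3,0,1,2,0
1,0,3,3,2
2,1,2,2,0
1,3,3,2,1
step 12: 3,0,2,3,0
1,1,0,1,3
2,1,3,3,0
1,3,3,2,1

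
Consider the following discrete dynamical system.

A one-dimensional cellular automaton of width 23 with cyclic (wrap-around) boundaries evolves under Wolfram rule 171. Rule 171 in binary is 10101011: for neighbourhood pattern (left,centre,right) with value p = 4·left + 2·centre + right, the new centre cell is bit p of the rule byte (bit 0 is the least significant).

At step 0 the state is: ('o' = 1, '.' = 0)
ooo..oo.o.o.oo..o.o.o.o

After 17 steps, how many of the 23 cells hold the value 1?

t=0: ooo..oo.o.o.oo..o.o.o.o
t=1: oo..oo.o.o.oo..o.o.o.oo
t=2: o..oo.o.o.oo..o.o.o.ooo
t=3: ..oo.o.o.oo..o.o.o.oooo
t=4: .oo.o.o.oo..o.o.o.oooo.
t=5: oo.o.o.oo..o.o.o.oooo..
t=6: o.o.o.oo..o.o.o.oooo..o
t=7: .o.o.oo..o.o.o.oooo..oo
t=8: o.o.oo..o.o.o.oooo..oo.
t=9: .o.oo..o.o.o.oooo..oo.o
t=10: o.oo..o.o.o.oooo..oo.o.
t=11: .oo..o.o.o.oooo..oo.o.o
t=12: oo..o.o.o.oooo..oo.o.o.
t=13: o..o.o.o.oooo..oo.o.o.o
t=14: ..o.o.o.oooo..oo.o.o.oo
t=15: .o.o.o.oooo..oo.o.o.oo.
t=16: o.o.o.oooo..oo.o.o.oo..
t=17: .o.o.oooo..oo.o.o.oo..o

13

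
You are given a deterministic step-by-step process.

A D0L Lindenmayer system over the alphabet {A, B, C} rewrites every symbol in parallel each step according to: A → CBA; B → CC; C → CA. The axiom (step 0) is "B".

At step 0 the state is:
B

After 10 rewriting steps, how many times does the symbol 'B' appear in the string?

t=0: B
t=1: CC
t=2: CACA
t=3: CACBACACBA
t=4: CACBACACCCBACACBACACCCBA
t=5: CACBACACCCBACACBACACACACCCBACACBACACCCBACACBACACACACCCBA
t=6: CACBACACCCBACACBACACACACCCBACACBACACCCBACACBACACBACACBACAC…CCBACACBACACACACCCBACACBACACCCBACACBACACBACACBACACACACCCBA  (len 132)
t=7: CACBACACCCBACACBACACACACCCBACACBACACCCBACACBACACBACACBACAC…ACACCCBACACBACACCCBACACBACACCCBACACBACACBACACBACACACACCCBA  (len 312)
t=8: CACBACACCCBACACBACACACACCCBACACBACACCCBACACBACACBACACBACAC…ACACCCBACACBACACCCBACACBACACCCBACACBACACBACACBACACACACCCBA  (len 736)
t=9: CACBACACCCBACACBACACACACCCBACACBACACCCBACACBACACBACACBACAC…ACACCCBACACBACACCCBACACBACACCCBACACBACACBACACBACACACACCCBA  (len 1736)
t=10: CACBACACCCBACACBACACACACCCBACACBACACCCBACACBACACBACACBACAC…ACACCCBACACBACACCCBACACBACACCCBACACBACACBACACBACACACACCCBA  (len 4096)

624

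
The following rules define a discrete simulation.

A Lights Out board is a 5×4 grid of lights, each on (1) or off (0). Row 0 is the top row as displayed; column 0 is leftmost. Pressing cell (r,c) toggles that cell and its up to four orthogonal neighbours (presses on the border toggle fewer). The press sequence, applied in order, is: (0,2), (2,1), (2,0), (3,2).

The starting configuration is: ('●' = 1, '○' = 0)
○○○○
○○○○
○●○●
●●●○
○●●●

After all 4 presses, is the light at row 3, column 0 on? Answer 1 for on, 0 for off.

0

0) ○○○○
○○○○
○●○●
●●●○
○●●●
1) ○●●●
○○●○
○●○●
●●●○
○●●●
2) ○●●●
○●●○
●○●●
●○●○
○●●●
3) ○●●●
●●●○
○●●●
○○●○
○●●●
4) ○●●●
●●●○
○●○●
○●○●
○●○●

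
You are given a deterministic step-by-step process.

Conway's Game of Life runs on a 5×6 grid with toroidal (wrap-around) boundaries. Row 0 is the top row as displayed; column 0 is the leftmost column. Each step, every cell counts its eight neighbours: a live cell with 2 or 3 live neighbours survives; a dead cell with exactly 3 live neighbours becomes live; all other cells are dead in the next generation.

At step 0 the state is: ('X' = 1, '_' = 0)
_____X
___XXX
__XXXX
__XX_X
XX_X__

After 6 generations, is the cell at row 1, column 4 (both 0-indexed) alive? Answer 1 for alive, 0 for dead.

[0] _____X
___XXX
__XXXX
__XX_X
XX_X__
[1] __XX_X
X_X___
X_____
_____X
XX_X_X
[2] ___X_X
X_XX_X
XX___X
_X__XX
_X_X_X
[3] _X_X_X
__XX__
___X__
_X____
___X_X
[4] X__X__
___X__
___X__
__X_X_
______
[5] ______
__XXX_
__XXX_
___X__
___X__
[6] __X_X_
__X_X_
______
______
______

1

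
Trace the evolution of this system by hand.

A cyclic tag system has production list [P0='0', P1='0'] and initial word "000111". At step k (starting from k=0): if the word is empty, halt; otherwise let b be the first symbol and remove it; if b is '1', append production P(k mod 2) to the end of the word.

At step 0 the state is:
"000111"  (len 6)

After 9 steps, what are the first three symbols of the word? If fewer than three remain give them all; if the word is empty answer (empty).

(empty)

0) "000111"  (len 6)
1) "00111"  (len 5)
2) "0111"  (len 4)
3) "111"  (len 3)
4) "110"  (len 3)
5) "100"  (len 3)
6) "000"  (len 3)
7) "00"  (len 2)
8) "0"  (len 1)
9) (halted — word empty)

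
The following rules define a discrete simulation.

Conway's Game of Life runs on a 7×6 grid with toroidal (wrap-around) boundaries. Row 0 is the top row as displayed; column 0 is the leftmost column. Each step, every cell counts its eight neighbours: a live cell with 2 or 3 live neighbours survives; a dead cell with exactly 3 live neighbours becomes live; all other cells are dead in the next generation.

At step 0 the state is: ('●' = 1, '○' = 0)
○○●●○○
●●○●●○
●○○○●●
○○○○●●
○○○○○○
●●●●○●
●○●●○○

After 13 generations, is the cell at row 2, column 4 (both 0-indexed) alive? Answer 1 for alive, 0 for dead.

gen 0: ○○●●○○
●●○●●○
●○○○●●
○○○○●●
○○○○○○
●●●●○●
●○●●○○
gen 1: ●○○○○●
●●○○○○
○●○○○○
●○○○●○
○●●●○○
●○○●●●
●○○○○●
gen 2: ○○○○○○
○●○○○●
○●○○○●
●○○●○○
○●●○○○
○○○●○○
○●○○○○
gen 3: ●○○○○○
○○○○○○
○●●○●●
●○○○○○
○●●●○○
○●○○○○
○○○○○○
gen 4: ○○○○○○
●●○○○●
●●○○○●
●○○○●●
●●●○○○
○●○○○○
○○○○○○
gen 5: ●○○○○○
○●○○○●
○○○○○○
○○●○●○
○○●○○○
●●●○○○
○○○○○○
gen 6: ●○○○○○
●○○○○○
○○○○○○
○○○●○○
○○●○○○
○●●○○○
●○○○○○
gen 7: ●●○○○●
○○○○○○
○○○○○○
○○○○○○
○●●●○○
○●●○○○
●○○○○○
gen 8: ●●○○○●
●○○○○○
○○○○○○
○○●○○○
○●○●○○
●○○●○○
○○●○○●
gen 9: ○●○○○●
●●○○○●
○○○○○○
○○●○○○
○●○●○○
●●○●●○
○○●○●●
gen 10: ○●●○○○
○●○○○●
●●○○○○
○○●○○○
●●○●●○
●●○○○○
○○●○○○
gen 11: ●●●○○○
○○○○○○
●●●○○○
○○●●○●
●○○●○●
●○○●○●
●○●○○○
gen 12: ●○●○○○
○○○○○○
●●●●○○
○○○●○●
○●○●○○
○○●●○○
○○●●○○
gen 13: ○●●●○○
●○○●○○
●●●●●○
○○○●○○
○○○●○○
○●○○●○
○○○○○○

1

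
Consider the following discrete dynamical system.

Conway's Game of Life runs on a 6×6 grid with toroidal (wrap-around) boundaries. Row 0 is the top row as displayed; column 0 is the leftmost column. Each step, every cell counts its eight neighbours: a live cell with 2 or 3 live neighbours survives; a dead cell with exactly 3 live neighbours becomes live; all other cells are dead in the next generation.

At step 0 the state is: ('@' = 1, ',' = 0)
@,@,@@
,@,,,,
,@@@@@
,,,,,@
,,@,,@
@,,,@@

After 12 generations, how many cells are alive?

12

gen 0: @,@,@@
,@,,,,
,@@@@@
,,,,,@
,,@,,@
@,,,@@
gen 1: ,,,@@,
,,,,,,
,@@@@@
,@,,,@
,,,,,,
,,,,,,
gen 2: ,,,,,,
,,,,,@
,@@@@@
,@,@,@
,,,,,,
,,,,,,
gen 3: ,,,,,,
@,@@,@
,@,@,@
,@,@,@
,,,,,,
,,,,,,
gen 4: ,,,,,,
@@@@,@
,@,@,@
,,,,,,
,,,,,,
,,,,,,
gen 5: @@@,,,
,@,@,@
,@,@,@
,,,,,,
,,,,,,
,,,,,,
gen 6: @@@,,,
,,,@,@
,,,,,,
,,,,,,
,,,,,,
,@,,,,
gen 7: @@@,,,
@@@,,,
,,,,,,
,,,,,,
,,,,,,
@@@,,,
gen 8: ,,,@,@
@,@,,,
,@,,,,
,,,,,,
,@,,,,
@,@,,,
gen 9: @,@@,@
@@@,,,
,@,,,,
,,,,,,
,@,,,,
@@@,,,
gen 10: ,,,@,@
,,,@,@
@@@,,,
,,,,,,
@@@,,,
,,,@,@
gen 11: @,@@,@
,@,@,@
@@@,,,
,,,,,,
@@@,,,
,@,@,@
gen 12: ,,,@,@
,,,@,@
@@@,,,
,,,,,,
@@@,,,
,,,@,@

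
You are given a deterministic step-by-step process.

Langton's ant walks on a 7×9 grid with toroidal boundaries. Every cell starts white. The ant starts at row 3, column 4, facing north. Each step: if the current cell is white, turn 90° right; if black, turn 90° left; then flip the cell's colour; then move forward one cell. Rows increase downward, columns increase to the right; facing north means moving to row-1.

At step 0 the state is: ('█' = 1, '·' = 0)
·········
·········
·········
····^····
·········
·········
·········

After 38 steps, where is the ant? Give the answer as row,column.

[0] ·········
·········
·········
····^····
·········
·········
·········
[1] ·········
·········
·········
····█>···
·········
·········
·········
[2] ·········
·········
·········
····██···
·····v···
·········
·········
[3] ·········
·········
·········
····██···
····<█···
·········
·········
[4] ·········
·········
·········
····^█···
····██···
·········
·········
[5] ·········
·········
·········
···<·█···
····██···
·········
·········
[6] ·········
·········
···^·····
···█·█···
····██···
·········
·········
[7] ·········
·········
···█>····
···█·█···
····██···
·········
·········
[8] ·········
·········
···██····
···█v█···
····██···
·········
·········
[9] ·········
·········
···██····
···<██···
····██···
·········
·········
[10] ·········
·········
···██····
····██···
···v██···
·········
·········
[11] ·········
·········
···██····
····██···
··<███···
·········
·········
[12] ·········
·········
···██····
··^·██···
··████···
·········
·········
[13] ·········
·········
···██····
··█>██···
··████···
·········
·········
[14] ·········
·········
···██····
··████···
··█v██···
·········
·········
[15] ·········
·········
···██····
··████···
··█·>█···
·········
·········
[16] ·········
·········
···██····
··██^█···
··█··█···
·········
·········
[17] ·········
·········
···██····
··█<·█···
··█··█···
·········
·········
[18] ·········
·········
···██····
··█··█···
··█v·█···
·········
·········
[19] ·········
·········
···██····
··█··█···
··<█·█···
·········
·········
[20] ·········
·········
···██····
··█··█···
···█·█···
··v······
·········
[21] ·········
·········
···██····
··█··█···
···█·█···
·<█······
·········
[22] ·········
·········
···██····
··█··█···
·^·█·█···
·██······
·········
[23] ·········
·········
···██····
··█··█···
·█>█·█···
·██······
·········
[24] ·········
·········
···██····
··█··█···
·███·█···
·█v······
·········
[25] ·········
·········
···██····
··█··█···
·███·█···
·█·>·····
·········
[26] ·········
·········
···██····
··█··█···
·███·█···
·█·█·····
···v·····
[27] ·········
·········
···██····
··█··█···
·███·█···
·█·█·····
··<█·····
[28] ·········
·········
···██····
··█··█···
·███·█···
·█^█·····
··██·····
[29] ·········
·········
···██····
··█··█···
·███·█···
·██>·····
··██·····
[30] ·········
·········
···██····
··█··█···
·██^·█···
·██······
··██·····
[31] ·········
·········
···██····
··█··█···
·█<··█···
·██······
··██·····
[32] ·········
·········
···██····
··█··█···
·█···█···
·█v······
··██·····
[33] ·········
·········
···██····
··█··█···
·█···█···
·█·>·····
··██·····
[34] ·········
·········
···██····
··█··█···
·█···█···
·█·█·····
··█v·····
[35] ·········
·········
···██····
··█··█···
·█···█···
·█·█·····
··█·>····
[36] ····v····
·········
···██····
··█··█···
·█···█···
·█·█·····
··█·█····
[37] ···<█····
·········
···██····
··█··█···
·█···█···
·█·█·····
··█·█····
[38] ···██····
·········
···██····
··█··█···
·█···█···
·█·█·····
··█^█····

6,3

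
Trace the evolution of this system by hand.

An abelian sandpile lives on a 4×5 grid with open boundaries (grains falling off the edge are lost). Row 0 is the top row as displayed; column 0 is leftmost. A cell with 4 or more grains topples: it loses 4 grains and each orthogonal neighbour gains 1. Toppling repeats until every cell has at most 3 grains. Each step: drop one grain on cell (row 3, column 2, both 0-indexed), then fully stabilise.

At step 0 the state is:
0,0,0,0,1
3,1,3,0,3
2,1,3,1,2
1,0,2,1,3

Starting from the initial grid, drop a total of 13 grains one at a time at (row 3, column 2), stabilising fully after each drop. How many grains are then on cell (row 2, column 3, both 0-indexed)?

gen 0: 0,0,0,0,1
3,1,3,0,3
2,1,3,1,2
1,0,2,1,3
gen 1: 0,0,0,0,1
3,1,3,0,3
2,1,3,1,2
1,0,3,1,3
gen 2: 0,0,1,0,1
3,2,0,1,3
2,2,1,2,2
1,1,1,2,3
gen 3: 0,0,1,0,1
3,2,0,1,3
2,2,1,2,2
1,1,2,2,3
gen 4: 0,0,1,0,1
3,2,0,1,3
2,2,1,2,2
1,1,3,2,3
gen 5: 0,0,1,0,1
3,2,0,1,3
2,2,2,2,2
1,2,0,3,3
gen 6: 0,0,1,0,1
3,2,0,1,3
2,2,2,2,2
1,2,1,3,3
gen 7: 0,0,1,0,1
3,2,0,1,3
2,2,2,2,2
1,2,2,3,3
gen 8: 0,0,1,0,1
3,2,0,1,3
2,2,2,2,2
1,2,3,3,3
gen 9: 0,0,1,0,1
3,2,0,1,3
2,2,3,3,3
1,3,1,1,0
gen 10: 0,0,1,0,1
3,2,0,1,3
2,2,3,3,3
1,3,2,1,0
gen 11: 0,0,1,0,1
3,2,0,1,3
2,2,3,3,3
1,3,3,1,0
gen 12: 0,0,1,0,2
3,3,1,3,0
3,0,2,1,1
2,1,2,3,1
gen 13: 0,0,1,0,2
3,3,1,3,0
3,0,2,1,1
2,1,3,3,1

1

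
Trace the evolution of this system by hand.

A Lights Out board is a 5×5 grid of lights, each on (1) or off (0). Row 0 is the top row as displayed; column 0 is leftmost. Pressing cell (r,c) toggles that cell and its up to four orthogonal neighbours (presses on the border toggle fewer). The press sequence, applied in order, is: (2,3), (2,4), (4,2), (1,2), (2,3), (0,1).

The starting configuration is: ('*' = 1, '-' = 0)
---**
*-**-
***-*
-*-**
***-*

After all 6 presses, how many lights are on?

gen 0: ---**
*-**-
***-*
-*-**
***-*
gen 1: ---**
*-*--
**-*-
-*--*
***-*
gen 2: ---**
*-*-*
**--*
-*---
***-*
gen 3: ---**
*-*-*
**--*
-**--
*--**
gen 4: --***
**-**
***-*
-**--
*--**
gen 5: --***
**--*
**-*-
-***-
*--**
gen 6: **-**
*---*
**-*-
-***-
*--**

15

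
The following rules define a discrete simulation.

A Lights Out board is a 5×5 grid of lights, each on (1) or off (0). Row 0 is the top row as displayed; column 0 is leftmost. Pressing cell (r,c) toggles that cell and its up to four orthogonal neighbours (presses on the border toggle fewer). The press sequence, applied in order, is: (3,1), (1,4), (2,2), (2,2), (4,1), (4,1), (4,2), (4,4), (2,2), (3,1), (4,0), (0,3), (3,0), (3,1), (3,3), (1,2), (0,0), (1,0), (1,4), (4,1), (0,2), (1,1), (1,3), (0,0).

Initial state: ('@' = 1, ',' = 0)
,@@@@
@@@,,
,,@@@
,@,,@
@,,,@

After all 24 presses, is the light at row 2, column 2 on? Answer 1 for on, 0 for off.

1

step 0: ,@@@@
@@@,,
,,@@@
,@,,@
@,,,@
step 1: ,@@@@
@@@,,
,@@@@
@,@,@
@@,,@
step 2: ,@@@,
@@@@@
,@@@,
@,@,@
@@,,@
step 3: ,@@@,
@@,@@
,,,,,
@,,,@
@@,,@
step 4: ,@@@,
@@@@@
,@@@,
@,@,@
@@,,@
step 5: ,@@@,
@@@@@
,@@@,
@@@,@
,,@,@
step 6: ,@@@,
@@@@@
,@@@,
@,@,@
@@,,@
step 7: ,@@@,
@@@@@
,@@@,
@,,,@
@,@@@
step 8: ,@@@,
@@@@@
,@@@,
@,,,,
@,@,,
step 9: ,@@@,
@@,@@
,,,,,
@,@,,
@,@,,
step 10: ,@@@,
@@,@@
,@,,,
,@,,,
@@@,,
step 11: ,@@@,
@@,@@
,@,,,
@@,,,
,,@,,
step 12: ,@,,@
@@,,@
,@,,,
@@,,,
,,@,,
step 13: ,@,,@
@@,,@
@@,,,
,,,,,
@,@,,
step 14: ,@,,@
@@,,@
@,,,,
@@@,,
@@@,,
step 15: ,@,,@
@@,,@
@,,@,
@@,@@
@@@@,
step 16: ,@@,@
@,@@@
@,@@,
@@,@@
@@@@,
step 17: @,@,@
,,@@@
@,@@,
@@,@@
@@@@,
step 18: ,,@,@
@@@@@
,,@@,
@@,@@
@@@@,
step 19: ,,@,,
@@@,,
,,@@@
@@,@@
@@@@,
step 20: ,,@,,
@@@,,
,,@@@
@,,@@
,,,@,
step 21: ,@,@,
@@,,,
,,@@@
@,,@@
,,,@,
step 22: ,,,@,
,,@,,
,@@@@
@,,@@
,,,@,
step 23: ,,,,,
,,,@@
,@@,@
@,,@@
,,,@,
step 24: @@,,,
@,,@@
,@@,@
@,,@@
,,,@,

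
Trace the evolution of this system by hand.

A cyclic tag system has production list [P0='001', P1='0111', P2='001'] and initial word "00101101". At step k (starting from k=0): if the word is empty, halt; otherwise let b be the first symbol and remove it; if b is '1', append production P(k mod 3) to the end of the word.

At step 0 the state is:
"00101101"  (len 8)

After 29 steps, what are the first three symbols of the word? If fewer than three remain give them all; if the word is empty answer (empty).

t=0: "00101101"  (len 8)
t=1: "0101101"  (len 7)
t=2: "101101"  (len 6)
t=3: "01101001"  (len 8)
t=4: "1101001"  (len 7)
t=5: "1010010111"  (len 10)
t=6: "010010111001"  (len 12)
t=7: "10010111001"  (len 11)
t=8: "00101110010111"  (len 14)
t=9: "0101110010111"  (len 13)
t=10: "101110010111"  (len 12)
t=11: "011100101110111"  (len 15)
t=12: "11100101110111"  (len 14)
t=13: "1100101110111001"  (len 16)
t=14: "1001011101110010111"  (len 19)
t=15: "001011101110010111001"  (len 21)
t=16: "01011101110010111001"  (len 20)
t=17: "1011101110010111001"  (len 19)
t=18: "011101110010111001001"  (len 21)
t=19: "11101110010111001001"  (len 20)
t=20: "11011100101110010010111"  (len 23)
t=21: "1011100101110010010111001"  (len 25)
t=22: "011100101110010010111001001"  (len 27)
t=23: "11100101110010010111001001"  (len 26)
t=24: "1100101110010010111001001001"  (len 28)
t=25: "100101110010010111001001001001"  (len 30)
t=26: "001011100100101110010010010010111"  (len 33)
t=27: "01011100100101110010010010010111"  (len 32)
t=28: "1011100100101110010010010010111"  (len 31)
t=29: "0111001001011100100100100101110111"  (len 34)

011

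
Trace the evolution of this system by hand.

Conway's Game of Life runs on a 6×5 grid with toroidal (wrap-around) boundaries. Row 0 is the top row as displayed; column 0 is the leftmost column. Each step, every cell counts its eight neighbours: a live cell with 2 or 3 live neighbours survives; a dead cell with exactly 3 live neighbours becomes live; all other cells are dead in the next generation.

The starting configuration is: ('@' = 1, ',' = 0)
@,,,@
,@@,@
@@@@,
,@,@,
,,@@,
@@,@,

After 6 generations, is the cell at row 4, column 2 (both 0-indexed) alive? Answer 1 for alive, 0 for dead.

1

[0] @,,,@
,@@,@
@@@@,
,@,@,
,,@@,
@@,@,
[1] ,,,,,
,,,,,
,,,,,
@,,,,
@,,@,
@@,@,
[2] ,,,,,
,,,,,
,,,,,
,,,,@
@,@,,
@@@,,
[3] ,@,,,
,,,,,
,,,,,
,,,,,
@,@@@
@,@,,
[4] ,@,,,
,,,,,
,,,,,
,,,@@
@,@@@
@,@,,
[5] ,@,,,
,,,,,
,,,,,
@,@,,
@,@,,
@,@,,
[6] ,@,,,
,,,,,
,,,,,
,,,,,
@,@@@
@,@,,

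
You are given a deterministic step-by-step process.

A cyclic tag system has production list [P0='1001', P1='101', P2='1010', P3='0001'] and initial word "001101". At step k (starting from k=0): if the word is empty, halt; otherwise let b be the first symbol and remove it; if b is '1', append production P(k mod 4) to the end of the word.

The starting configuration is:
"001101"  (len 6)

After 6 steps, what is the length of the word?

11

t=0: "001101"  (len 6)
t=1: "01101"  (len 5)
t=2: "1101"  (len 4)
t=3: "1011010"  (len 7)
t=4: "0110100001"  (len 10)
t=5: "110100001"  (len 9)
t=6: "10100001101"  (len 11)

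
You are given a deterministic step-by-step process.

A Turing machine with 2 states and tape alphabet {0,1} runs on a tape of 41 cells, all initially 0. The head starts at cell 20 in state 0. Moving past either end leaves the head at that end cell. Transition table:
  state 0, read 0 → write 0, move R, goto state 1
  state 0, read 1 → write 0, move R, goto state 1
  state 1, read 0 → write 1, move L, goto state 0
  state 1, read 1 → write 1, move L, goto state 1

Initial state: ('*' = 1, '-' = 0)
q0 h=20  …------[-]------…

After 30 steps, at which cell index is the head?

12

t=0: q0 h=20  …------[-]------…
t=1: q1 h=21  …------[-]------…
t=2: q0 h=20  …------[-]*-----…
t=3: q1 h=21  …------[*]------…
t=4: q1 h=20  …------[-]*-----…
t=5: q0 h=19  …------[-]**----…
t=6: q1 h=20  …------[*]*-----…
t=7: q1 h=19  …------[-]**----…
t=8: q0 h=18  …------[-]***---…
t=9: q1 h=19  …------[*]**----…
t=10: q1 h=18  …------[-]***---…
t=11: q0 h=17  …------[-]****--…
t=12: q1 h=18  …------[*]***---…
t=13: q1 h=17  …------[-]****--…
t=14: q0 h=16  …------[-]*****-…
t=15: q1 h=17  …------[*]****--…
t=16: q1 h=16  …------[-]*****-…
t=17: q0 h=15  …------[-]******…
t=18: q1 h=16  …------[*]*****-…
t=19: q1 h=15  …------[-]******…
t=20: q0 h=14  …------[-]******…
t=21: q1 h=15  …------[*]******…
t=22: q1 h=14  …------[-]******…
t=23: q0 h=13  …------[-]******…
t=24: q1 h=14  …------[*]******…
t=25: q1 h=13  …------[-]******…
t=26: q0 h=12  …------[-]******…
t=27: q1 h=13  …------[*]******…
t=28: q1 h=12  …------[-]******…
t=29: q0 h=11  …------[-]******…
t=30: q1 h=12  …------[*]******…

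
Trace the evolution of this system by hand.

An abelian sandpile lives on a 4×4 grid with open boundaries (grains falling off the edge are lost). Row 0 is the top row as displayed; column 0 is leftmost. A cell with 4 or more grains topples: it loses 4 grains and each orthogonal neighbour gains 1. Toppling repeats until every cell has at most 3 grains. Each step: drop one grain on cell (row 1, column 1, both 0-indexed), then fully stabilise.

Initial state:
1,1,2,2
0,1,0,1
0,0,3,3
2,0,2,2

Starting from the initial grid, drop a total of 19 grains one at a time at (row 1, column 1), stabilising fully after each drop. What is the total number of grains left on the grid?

0) 1,1,2,2
0,1,0,1
0,0,3,3
2,0,2,2
1) 1,1,2,2
0,2,0,1
0,0,3,3
2,0,2,2
2) 1,1,2,2
0,3,0,1
0,0,3,3
2,0,2,2
3) 1,2,2,2
1,0,1,1
0,1,3,3
2,0,2,2
4) 1,2,2,2
1,1,1,1
0,1,3,3
2,0,2,2
5) 1,2,2,2
1,2,1,1
0,1,3,3
2,0,2,2
6) 1,2,2,2
1,3,1,1
0,1,3,3
2,0,2,2
7) 1,3,2,2
2,0,2,1
0,2,3,3
2,0,2,2
8) 1,3,2,2
2,1,2,1
0,2,3,3
2,0,2,2
9) 1,3,2,2
2,2,2,1
0,2,3,3
2,0,2,2
10) 1,3,2,2
2,3,2,1
0,2,3,3
2,0,2,2
11) 2,0,3,2
3,1,3,1
0,3,3,3
2,0,2,2
12) 2,0,3,2
3,2,3,1
0,3,3,3
2,0,2,2
13) 2,0,3,2
3,3,3,1
0,3,3,3
2,0,2,2
14) 3,2,0,3
0,3,2,3
2,1,2,0
2,1,3,3
15) 3,3,0,3
1,0,3,3
2,2,2,0
2,1,3,3
16) 3,3,0,3
1,1,3,3
2,2,2,0
2,1,3,3
17) 3,3,0,3
1,2,3,3
2,2,2,0
2,1,3,3
18) 3,3,0,3
1,3,3,3
2,2,2,0
2,1,3,3
19) 0,1,3,0
3,2,1,1
2,3,3,1
2,1,3,3

29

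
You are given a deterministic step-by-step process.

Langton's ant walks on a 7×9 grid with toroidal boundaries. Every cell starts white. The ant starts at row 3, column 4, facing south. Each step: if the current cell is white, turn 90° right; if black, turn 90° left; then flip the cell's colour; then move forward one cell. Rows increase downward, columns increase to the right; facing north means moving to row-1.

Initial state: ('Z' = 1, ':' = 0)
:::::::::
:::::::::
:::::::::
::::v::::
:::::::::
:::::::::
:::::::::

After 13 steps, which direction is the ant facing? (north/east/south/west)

west

0) :::::::::
:::::::::
:::::::::
::::v::::
:::::::::
:::::::::
:::::::::
1) :::::::::
:::::::::
:::::::::
:::<Z::::
:::::::::
:::::::::
:::::::::
2) :::::::::
:::::::::
:::^:::::
:::ZZ::::
:::::::::
:::::::::
:::::::::
3) :::::::::
:::::::::
:::Z>::::
:::ZZ::::
:::::::::
:::::::::
:::::::::
4) :::::::::
:::::::::
:::ZZ::::
:::Zv::::
:::::::::
:::::::::
:::::::::
5) :::::::::
:::::::::
:::ZZ::::
:::Z:>:::
:::::::::
:::::::::
:::::::::
6) :::::::::
:::::::::
:::ZZ::::
:::Z:Z:::
:::::v:::
:::::::::
:::::::::
7) :::::::::
:::::::::
:::ZZ::::
:::Z:Z:::
::::<Z:::
:::::::::
:::::::::
8) :::::::::
:::::::::
:::ZZ::::
:::Z^Z:::
::::ZZ:::
:::::::::
:::::::::
9) :::::::::
:::::::::
:::ZZ::::
:::ZZ>:::
::::ZZ:::
:::::::::
:::::::::
10) :::::::::
:::::::::
:::ZZ^:::
:::ZZ::::
::::ZZ:::
:::::::::
:::::::::
11) :::::::::
:::::::::
:::ZZZ>::
:::ZZ::::
::::ZZ:::
:::::::::
:::::::::
12) :::::::::
:::::::::
:::ZZZZ::
:::ZZ:v::
::::ZZ:::
:::::::::
:::::::::
13) :::::::::
:::::::::
:::ZZZZ::
:::ZZ<Z::
::::ZZ:::
:::::::::
:::::::::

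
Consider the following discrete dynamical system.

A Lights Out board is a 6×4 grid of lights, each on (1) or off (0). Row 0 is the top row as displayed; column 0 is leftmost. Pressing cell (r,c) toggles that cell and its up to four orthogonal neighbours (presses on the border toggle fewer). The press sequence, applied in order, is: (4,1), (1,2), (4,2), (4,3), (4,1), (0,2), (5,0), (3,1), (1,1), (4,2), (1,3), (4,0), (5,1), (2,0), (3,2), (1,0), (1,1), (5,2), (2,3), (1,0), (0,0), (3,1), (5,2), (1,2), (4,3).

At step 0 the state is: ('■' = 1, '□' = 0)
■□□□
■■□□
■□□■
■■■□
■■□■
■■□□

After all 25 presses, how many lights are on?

12

[0] ■□□□
■■□□
■□□■
■■■□
■■□■
■■□□
[1] ■□□□
■■□□
■□□■
■□■□
□□■■
■□□□
[2] ■□■□
■□■■
■□■■
■□■□
□□■■
■□□□
[3] ■□■□
■□■■
■□■■
■□□□
□■□□
■□■□
[4] ■□■□
■□■■
■□■■
■□□■
□■■■
■□■■
[5] ■□■□
■□■■
■□■■
■■□■
■□□■
■■■■
[6] ■■□■
■□□■
■□■■
■■□■
■□□■
■■■■
[7] ■■□■
■□□■
■□■■
■■□■
□□□■
□□■■
[8] ■■□■
■□□■
■■■■
□□■■
□■□■
□□■■
[9] ■□□■
□■■■
■□■■
□□■■
□■□■
□□■■
[10] ■□□■
□■■■
■□■■
□□□■
□□■□
□□□■
[11] ■□□□
□■□□
■□■□
□□□■
□□■□
□□□■
[12] ■□□□
□■□□
■□■□
■□□■
■■■□
■□□■
[13] ■□□□
□■□□
■□■□
■□□■
■□■□
□■■■
[14] ■□□□
■■□□
□■■□
□□□■
■□■□
□■■■
[15] ■□□□
■■□□
□■□□
□■■□
■□□□
□■■■
[16] □□□□
□□□□
■■□□
□■■□
■□□□
□■■■
[17] □■□□
■■■□
■□□□
□■■□
■□□□
□■■■
[18] □■□□
■■■□
■□□□
□■■□
■□■□
□□□□
[19] □■□□
■■■■
■□■■
□■■■
■□■□
□□□□
[20] ■■□□
□□■■
□□■■
□■■■
■□■□
□□□□
[21] □□□□
■□■■
□□■■
□■■■
■□■□
□□□□
[22] □□□□
■□■■
□■■■
■□□■
■■■□
□□□□
[23] □□□□
■□■■
□■■■
■□□■
■■□□
□■■■
[24] □□■□
■■□□
□■□■
■□□■
■■□□
□■■■
[25] □□■□
■■□□
□■□■
■□□□
■■■■
□■■□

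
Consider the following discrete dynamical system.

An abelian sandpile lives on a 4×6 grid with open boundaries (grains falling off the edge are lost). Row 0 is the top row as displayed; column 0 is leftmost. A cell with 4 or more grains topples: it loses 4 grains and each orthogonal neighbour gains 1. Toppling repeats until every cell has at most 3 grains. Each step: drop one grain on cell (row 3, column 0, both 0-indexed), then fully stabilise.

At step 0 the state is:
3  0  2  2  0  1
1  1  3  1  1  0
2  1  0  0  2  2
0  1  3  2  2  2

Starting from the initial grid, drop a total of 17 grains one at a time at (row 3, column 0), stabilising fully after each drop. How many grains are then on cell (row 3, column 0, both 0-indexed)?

k=0  3  0  2  2  0  1
1  1  3  1  1  0
2  1  0  0  2  2
0  1  3  2  2  2
k=1  3  0  2  2  0  1
1  1  3  1  1  0
2  1  0  0  2  2
1  1  3  2  2  2
k=2  3  0  2  2  0  1
1  1  3  1  1  0
2  1  0  0  2  2
2  1  3  2  2  2
k=3  3  0  2  2  0  1
1  1  3  1  1  0
2  1  0  0  2  2
3  1  3  2  2  2
k=4  3  0  2  2  0  1
1  1  3  1  1  0
3  1  0  0  2  2
0  2  3  2  2  2
k=5  3  0  2  2  0  1
1  1  3  1  1  0
3  1  0  0  2  2
1  2  3  2  2  2
k=6  3  0  2  2  0  1
1  1  3  1  1  0
3  1  0  0  2  2
2  2  3  2  2  2
k=7  3  0  2  2  0  1
1  1  3  1  1  0
3  1  0  0  2  2
3  2  3  2  2  2
k=8  3  0  2  2  0  1
2  1  3  1  1  0
0  2  0  0  2  2
1  3  3  2  2  2
k=9  3  0  2  2  0  1
2  1  3  1  1  0
0  2  0  0  2  2
2  3  3  2  2  2
k=10  3  0  2  2  0  1
2  1  3  1  1  0
0  2  0  0  2  2
3  3  3  2  2  2
k=11  3  0  2  2  0  1
2  1  3  1  1  0
1  3  1  0  2  2
1  1  0  3  2  2
k=12  3  0  2  2  0  1
2  1  3  1  1  0
1  3  1  0  2  2
2  1  0  3  2  2
k=13  3  0  2  2  0  1
2  1  3  1  1  0
1  3  1  0  2  2
3  1  0  3  2  2
k=14  3  0  2  2  0  1
2  1  3  1  1  0
2  3  1  0  2  2
0  2  0  3  2  2
k=15  3  0  2  2  0  1
2  1  3  1  1  0
2  3  1  0  2  2
1  2  0  3  2  2
k=16  3  0  2  2  0  1
2  1  3  1  1  0
2  3  1  0  2  2
2  2  0  3  2  2
k=17  3  0  2  2  0  1
2  1  3  1  1  0
2  3  1  0  2  2
3  2  0  3  2  2

3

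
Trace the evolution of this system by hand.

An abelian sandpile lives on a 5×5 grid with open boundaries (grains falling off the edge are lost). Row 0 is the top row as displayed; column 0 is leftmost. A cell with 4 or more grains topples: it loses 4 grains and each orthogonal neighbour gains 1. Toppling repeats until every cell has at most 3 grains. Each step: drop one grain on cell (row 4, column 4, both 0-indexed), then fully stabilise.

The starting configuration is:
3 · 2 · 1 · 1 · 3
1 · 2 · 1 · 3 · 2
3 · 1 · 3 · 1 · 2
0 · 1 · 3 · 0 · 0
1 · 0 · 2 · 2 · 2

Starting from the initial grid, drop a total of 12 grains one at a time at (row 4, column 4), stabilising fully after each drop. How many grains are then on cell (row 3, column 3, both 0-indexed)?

1

k=0  3 · 2 · 1 · 1 · 3
1 · 2 · 1 · 3 · 2
3 · 1 · 3 · 1 · 2
0 · 1 · 3 · 0 · 0
1 · 0 · 2 · 2 · 2
k=1  3 · 2 · 1 · 1 · 3
1 · 2 · 1 · 3 · 2
3 · 1 · 3 · 1 · 2
0 · 1 · 3 · 0 · 0
1 · 0 · 2 · 2 · 3
k=2  3 · 2 · 1 · 1 · 3
1 · 2 · 1 · 3 · 2
3 · 1 · 3 · 1 · 2
0 · 1 · 3 · 0 · 1
1 · 0 · 2 · 3 · 0
k=3  3 · 2 · 1 · 1 · 3
1 · 2 · 1 · 3 · 2
3 · 1 · 3 · 1 · 2
0 · 1 · 3 · 0 · 1
1 · 0 · 2 · 3 · 1
k=4  3 · 2 · 1 · 1 · 3
1 · 2 · 1 · 3 · 2
3 · 1 · 3 · 1 · 2
0 · 1 · 3 · 0 · 1
1 · 0 · 2 · 3 · 2
k=5  3 · 2 · 1 · 1 · 3
1 · 2 · 1 · 3 · 2
3 · 1 · 3 · 1 · 2
0 · 1 · 3 · 0 · 1
1 · 0 · 2 · 3 · 3
k=6  3 · 2 · 1 · 1 · 3
1 · 2 · 1 · 3 · 2
3 · 1 · 3 · 1 · 2
0 · 1 · 3 · 1 · 2
1 · 0 · 3 · 0 · 1
k=7  3 · 2 · 1 · 1 · 3
1 · 2 · 1 · 3 · 2
3 · 1 · 3 · 1 · 2
0 · 1 · 3 · 1 · 2
1 · 0 · 3 · 0 · 2
k=8  3 · 2 · 1 · 1 · 3
1 · 2 · 1 · 3 · 2
3 · 1 · 3 · 1 · 2
0 · 1 · 3 · 1 · 2
1 · 0 · 3 · 0 · 3
k=9  3 · 2 · 1 · 1 · 3
1 · 2 · 1 · 3 · 2
3 · 1 · 3 · 1 · 2
0 · 1 · 3 · 1 · 3
1 · 0 · 3 · 1 · 0
k=10  3 · 2 · 1 · 1 · 3
1 · 2 · 1 · 3 · 2
3 · 1 · 3 · 1 · 2
0 · 1 · 3 · 1 · 3
1 · 0 · 3 · 1 · 1
k=11  3 · 2 · 1 · 1 · 3
1 · 2 · 1 · 3 · 2
3 · 1 · 3 · 1 · 2
0 · 1 · 3 · 1 · 3
1 · 0 · 3 · 1 · 2
k=12  3 · 2 · 1 · 1 · 3
1 · 2 · 1 · 3 · 2
3 · 1 · 3 · 1 · 2
0 · 1 · 3 · 1 · 3
1 · 0 · 3 · 1 · 3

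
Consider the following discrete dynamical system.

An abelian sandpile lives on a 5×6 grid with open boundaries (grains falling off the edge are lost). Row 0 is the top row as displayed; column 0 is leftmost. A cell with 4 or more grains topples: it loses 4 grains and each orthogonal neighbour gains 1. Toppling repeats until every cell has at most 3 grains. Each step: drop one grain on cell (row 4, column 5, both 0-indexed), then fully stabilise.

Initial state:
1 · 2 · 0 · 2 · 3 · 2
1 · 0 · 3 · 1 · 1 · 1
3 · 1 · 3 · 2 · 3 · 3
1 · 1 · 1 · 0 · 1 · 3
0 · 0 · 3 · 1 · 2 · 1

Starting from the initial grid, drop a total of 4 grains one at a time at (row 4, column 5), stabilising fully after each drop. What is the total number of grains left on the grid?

46

gen 0: 1 · 2 · 0 · 2 · 3 · 2
1 · 0 · 3 · 1 · 1 · 1
3 · 1 · 3 · 2 · 3 · 3
1 · 1 · 1 · 0 · 1 · 3
0 · 0 · 3 · 1 · 2 · 1
gen 1: 1 · 2 · 0 · 2 · 3 · 2
1 · 0 · 3 · 1 · 1 · 1
3 · 1 · 3 · 2 · 3 · 3
1 · 1 · 1 · 0 · 1 · 3
0 · 0 · 3 · 1 · 2 · 2
gen 2: 1 · 2 · 0 · 2 · 3 · 2
1 · 0 · 3 · 1 · 1 · 1
3 · 1 · 3 · 2 · 3 · 3
1 · 1 · 1 · 0 · 1 · 3
0 · 0 · 3 · 1 · 2 · 3
gen 3: 1 · 2 · 0 · 2 · 3 · 2
1 · 0 · 3 · 1 · 2 · 2
3 · 1 · 3 · 3 · 0 · 1
1 · 1 · 1 · 0 · 3 · 1
0 · 0 · 3 · 1 · 3 · 1
gen 4: 1 · 2 · 0 · 2 · 3 · 2
1 · 0 · 3 · 1 · 2 · 2
3 · 1 · 3 · 3 · 0 · 1
1 · 1 · 1 · 0 · 3 · 1
0 · 0 · 3 · 1 · 3 · 2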